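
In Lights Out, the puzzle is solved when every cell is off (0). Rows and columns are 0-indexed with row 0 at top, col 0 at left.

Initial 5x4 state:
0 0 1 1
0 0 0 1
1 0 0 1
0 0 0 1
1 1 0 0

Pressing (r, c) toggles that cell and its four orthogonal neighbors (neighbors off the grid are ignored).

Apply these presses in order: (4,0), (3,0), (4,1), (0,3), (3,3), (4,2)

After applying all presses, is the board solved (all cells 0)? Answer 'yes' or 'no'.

Answer: yes

Derivation:
After press 1 at (4,0):
0 0 1 1
0 0 0 1
1 0 0 1
1 0 0 1
0 0 0 0

After press 2 at (3,0):
0 0 1 1
0 0 0 1
0 0 0 1
0 1 0 1
1 0 0 0

After press 3 at (4,1):
0 0 1 1
0 0 0 1
0 0 0 1
0 0 0 1
0 1 1 0

After press 4 at (0,3):
0 0 0 0
0 0 0 0
0 0 0 1
0 0 0 1
0 1 1 0

After press 5 at (3,3):
0 0 0 0
0 0 0 0
0 0 0 0
0 0 1 0
0 1 1 1

After press 6 at (4,2):
0 0 0 0
0 0 0 0
0 0 0 0
0 0 0 0
0 0 0 0

Lights still on: 0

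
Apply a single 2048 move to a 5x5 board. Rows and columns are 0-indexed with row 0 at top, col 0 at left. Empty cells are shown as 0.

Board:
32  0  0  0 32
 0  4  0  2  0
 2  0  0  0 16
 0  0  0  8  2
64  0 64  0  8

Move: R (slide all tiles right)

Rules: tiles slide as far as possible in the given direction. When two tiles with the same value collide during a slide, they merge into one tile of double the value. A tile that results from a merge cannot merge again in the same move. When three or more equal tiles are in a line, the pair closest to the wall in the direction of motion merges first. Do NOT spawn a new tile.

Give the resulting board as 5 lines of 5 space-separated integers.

Slide right:
row 0: [32, 0, 0, 0, 32] -> [0, 0, 0, 0, 64]
row 1: [0, 4, 0, 2, 0] -> [0, 0, 0, 4, 2]
row 2: [2, 0, 0, 0, 16] -> [0, 0, 0, 2, 16]
row 3: [0, 0, 0, 8, 2] -> [0, 0, 0, 8, 2]
row 4: [64, 0, 64, 0, 8] -> [0, 0, 0, 128, 8]

Answer:   0   0   0   0  64
  0   0   0   4   2
  0   0   0   2  16
  0   0   0   8   2
  0   0   0 128   8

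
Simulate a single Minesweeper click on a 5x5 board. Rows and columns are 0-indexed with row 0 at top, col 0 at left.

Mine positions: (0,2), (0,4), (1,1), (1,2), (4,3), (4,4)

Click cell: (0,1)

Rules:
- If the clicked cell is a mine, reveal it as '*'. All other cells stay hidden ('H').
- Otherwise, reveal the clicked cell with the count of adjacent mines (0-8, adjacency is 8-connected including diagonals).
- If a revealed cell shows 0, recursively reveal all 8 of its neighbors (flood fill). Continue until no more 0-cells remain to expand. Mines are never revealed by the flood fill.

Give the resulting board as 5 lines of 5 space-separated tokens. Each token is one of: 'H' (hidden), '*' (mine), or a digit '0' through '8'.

H 3 H H H
H H H H H
H H H H H
H H H H H
H H H H H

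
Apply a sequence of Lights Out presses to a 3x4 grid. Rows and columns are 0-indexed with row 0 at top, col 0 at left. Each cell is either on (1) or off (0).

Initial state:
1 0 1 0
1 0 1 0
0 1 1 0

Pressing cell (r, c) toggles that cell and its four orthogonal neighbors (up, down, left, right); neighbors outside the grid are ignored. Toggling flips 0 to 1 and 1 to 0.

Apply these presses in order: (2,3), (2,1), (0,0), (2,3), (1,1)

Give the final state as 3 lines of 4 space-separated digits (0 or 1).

Answer: 0 0 1 0
1 0 0 0
1 1 0 0

Derivation:
After press 1 at (2,3):
1 0 1 0
1 0 1 1
0 1 0 1

After press 2 at (2,1):
1 0 1 0
1 1 1 1
1 0 1 1

After press 3 at (0,0):
0 1 1 0
0 1 1 1
1 0 1 1

After press 4 at (2,3):
0 1 1 0
0 1 1 0
1 0 0 0

After press 5 at (1,1):
0 0 1 0
1 0 0 0
1 1 0 0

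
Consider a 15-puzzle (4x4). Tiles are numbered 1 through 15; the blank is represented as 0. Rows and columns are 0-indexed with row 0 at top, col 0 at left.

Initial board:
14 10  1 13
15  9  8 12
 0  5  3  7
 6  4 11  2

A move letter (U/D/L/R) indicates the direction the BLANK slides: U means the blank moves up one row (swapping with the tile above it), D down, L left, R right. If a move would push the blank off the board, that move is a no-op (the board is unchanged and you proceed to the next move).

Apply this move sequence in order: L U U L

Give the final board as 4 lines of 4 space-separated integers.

Answer:  0 10  1 13
14  9  8 12
15  5  3  7
 6  4 11  2

Derivation:
After move 1 (L):
14 10  1 13
15  9  8 12
 0  5  3  7
 6  4 11  2

After move 2 (U):
14 10  1 13
 0  9  8 12
15  5  3  7
 6  4 11  2

After move 3 (U):
 0 10  1 13
14  9  8 12
15  5  3  7
 6  4 11  2

After move 4 (L):
 0 10  1 13
14  9  8 12
15  5  3  7
 6  4 11  2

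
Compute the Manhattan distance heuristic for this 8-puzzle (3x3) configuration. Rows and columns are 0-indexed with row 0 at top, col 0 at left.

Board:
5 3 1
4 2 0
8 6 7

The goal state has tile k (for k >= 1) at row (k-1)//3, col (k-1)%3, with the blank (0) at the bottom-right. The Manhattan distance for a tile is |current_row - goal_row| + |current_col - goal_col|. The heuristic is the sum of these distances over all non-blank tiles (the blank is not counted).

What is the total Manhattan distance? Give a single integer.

Tile 5: (0,0)->(1,1) = 2
Tile 3: (0,1)->(0,2) = 1
Tile 1: (0,2)->(0,0) = 2
Tile 4: (1,0)->(1,0) = 0
Tile 2: (1,1)->(0,1) = 1
Tile 8: (2,0)->(2,1) = 1
Tile 6: (2,1)->(1,2) = 2
Tile 7: (2,2)->(2,0) = 2
Sum: 2 + 1 + 2 + 0 + 1 + 1 + 2 + 2 = 11

Answer: 11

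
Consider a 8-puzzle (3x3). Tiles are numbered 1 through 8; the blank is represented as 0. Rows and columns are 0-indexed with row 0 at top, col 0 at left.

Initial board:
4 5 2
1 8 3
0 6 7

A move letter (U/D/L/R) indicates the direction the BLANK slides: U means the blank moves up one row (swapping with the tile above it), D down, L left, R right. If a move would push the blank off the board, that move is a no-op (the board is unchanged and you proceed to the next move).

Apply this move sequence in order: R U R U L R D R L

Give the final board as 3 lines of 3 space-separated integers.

Answer: 4 5 2
1 0 3
6 8 7

Derivation:
After move 1 (R):
4 5 2
1 8 3
6 0 7

After move 2 (U):
4 5 2
1 0 3
6 8 7

After move 3 (R):
4 5 2
1 3 0
6 8 7

After move 4 (U):
4 5 0
1 3 2
6 8 7

After move 5 (L):
4 0 5
1 3 2
6 8 7

After move 6 (R):
4 5 0
1 3 2
6 8 7

After move 7 (D):
4 5 2
1 3 0
6 8 7

After move 8 (R):
4 5 2
1 3 0
6 8 7

After move 9 (L):
4 5 2
1 0 3
6 8 7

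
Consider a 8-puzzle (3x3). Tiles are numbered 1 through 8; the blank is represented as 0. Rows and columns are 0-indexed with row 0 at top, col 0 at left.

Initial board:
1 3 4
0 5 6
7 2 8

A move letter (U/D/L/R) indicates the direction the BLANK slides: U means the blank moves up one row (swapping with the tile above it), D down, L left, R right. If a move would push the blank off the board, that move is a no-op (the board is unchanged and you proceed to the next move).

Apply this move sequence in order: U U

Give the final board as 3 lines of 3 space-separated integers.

Answer: 0 3 4
1 5 6
7 2 8

Derivation:
After move 1 (U):
0 3 4
1 5 6
7 2 8

After move 2 (U):
0 3 4
1 5 6
7 2 8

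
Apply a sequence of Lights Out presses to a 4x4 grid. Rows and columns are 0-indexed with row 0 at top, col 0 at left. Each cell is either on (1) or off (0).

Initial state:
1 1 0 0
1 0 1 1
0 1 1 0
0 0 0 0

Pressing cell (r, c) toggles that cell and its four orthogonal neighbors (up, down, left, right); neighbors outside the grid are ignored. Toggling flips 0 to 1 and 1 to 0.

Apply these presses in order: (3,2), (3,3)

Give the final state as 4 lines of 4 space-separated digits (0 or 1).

After press 1 at (3,2):
1 1 0 0
1 0 1 1
0 1 0 0
0 1 1 1

After press 2 at (3,3):
1 1 0 0
1 0 1 1
0 1 0 1
0 1 0 0

Answer: 1 1 0 0
1 0 1 1
0 1 0 1
0 1 0 0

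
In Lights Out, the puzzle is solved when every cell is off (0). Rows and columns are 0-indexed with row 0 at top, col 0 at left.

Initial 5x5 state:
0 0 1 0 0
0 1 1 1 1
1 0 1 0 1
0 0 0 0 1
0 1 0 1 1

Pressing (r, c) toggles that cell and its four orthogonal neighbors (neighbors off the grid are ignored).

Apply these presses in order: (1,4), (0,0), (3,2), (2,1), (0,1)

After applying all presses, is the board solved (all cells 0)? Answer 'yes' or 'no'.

Answer: no

Derivation:
After press 1 at (1,4):
0 0 1 0 1
0 1 1 0 0
1 0 1 0 0
0 0 0 0 1
0 1 0 1 1

After press 2 at (0,0):
1 1 1 0 1
1 1 1 0 0
1 0 1 0 0
0 0 0 0 1
0 1 0 1 1

After press 3 at (3,2):
1 1 1 0 1
1 1 1 0 0
1 0 0 0 0
0 1 1 1 1
0 1 1 1 1

After press 4 at (2,1):
1 1 1 0 1
1 0 1 0 0
0 1 1 0 0
0 0 1 1 1
0 1 1 1 1

After press 5 at (0,1):
0 0 0 0 1
1 1 1 0 0
0 1 1 0 0
0 0 1 1 1
0 1 1 1 1

Lights still on: 13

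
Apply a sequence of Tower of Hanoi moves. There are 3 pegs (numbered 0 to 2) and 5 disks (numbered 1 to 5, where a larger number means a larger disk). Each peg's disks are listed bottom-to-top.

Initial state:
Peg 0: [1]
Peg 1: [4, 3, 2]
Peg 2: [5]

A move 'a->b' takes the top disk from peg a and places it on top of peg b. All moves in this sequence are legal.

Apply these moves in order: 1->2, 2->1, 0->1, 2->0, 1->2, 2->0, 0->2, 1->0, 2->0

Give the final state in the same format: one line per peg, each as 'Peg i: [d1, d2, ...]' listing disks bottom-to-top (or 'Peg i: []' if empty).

Answer: Peg 0: [5, 2, 1]
Peg 1: [4, 3]
Peg 2: []

Derivation:
After move 1 (1->2):
Peg 0: [1]
Peg 1: [4, 3]
Peg 2: [5, 2]

After move 2 (2->1):
Peg 0: [1]
Peg 1: [4, 3, 2]
Peg 2: [5]

After move 3 (0->1):
Peg 0: []
Peg 1: [4, 3, 2, 1]
Peg 2: [5]

After move 4 (2->0):
Peg 0: [5]
Peg 1: [4, 3, 2, 1]
Peg 2: []

After move 5 (1->2):
Peg 0: [5]
Peg 1: [4, 3, 2]
Peg 2: [1]

After move 6 (2->0):
Peg 0: [5, 1]
Peg 1: [4, 3, 2]
Peg 2: []

After move 7 (0->2):
Peg 0: [5]
Peg 1: [4, 3, 2]
Peg 2: [1]

After move 8 (1->0):
Peg 0: [5, 2]
Peg 1: [4, 3]
Peg 2: [1]

After move 9 (2->0):
Peg 0: [5, 2, 1]
Peg 1: [4, 3]
Peg 2: []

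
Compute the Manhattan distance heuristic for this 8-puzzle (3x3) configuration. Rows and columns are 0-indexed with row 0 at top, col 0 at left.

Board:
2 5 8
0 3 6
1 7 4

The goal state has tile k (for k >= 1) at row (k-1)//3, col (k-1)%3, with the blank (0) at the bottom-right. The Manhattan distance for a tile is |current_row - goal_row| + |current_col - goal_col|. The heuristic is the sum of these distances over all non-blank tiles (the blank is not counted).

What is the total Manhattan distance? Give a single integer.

Answer: 13

Derivation:
Tile 2: at (0,0), goal (0,1), distance |0-0|+|0-1| = 1
Tile 5: at (0,1), goal (1,1), distance |0-1|+|1-1| = 1
Tile 8: at (0,2), goal (2,1), distance |0-2|+|2-1| = 3
Tile 3: at (1,1), goal (0,2), distance |1-0|+|1-2| = 2
Tile 6: at (1,2), goal (1,2), distance |1-1|+|2-2| = 0
Tile 1: at (2,0), goal (0,0), distance |2-0|+|0-0| = 2
Tile 7: at (2,1), goal (2,0), distance |2-2|+|1-0| = 1
Tile 4: at (2,2), goal (1,0), distance |2-1|+|2-0| = 3
Sum: 1 + 1 + 3 + 2 + 0 + 2 + 1 + 3 = 13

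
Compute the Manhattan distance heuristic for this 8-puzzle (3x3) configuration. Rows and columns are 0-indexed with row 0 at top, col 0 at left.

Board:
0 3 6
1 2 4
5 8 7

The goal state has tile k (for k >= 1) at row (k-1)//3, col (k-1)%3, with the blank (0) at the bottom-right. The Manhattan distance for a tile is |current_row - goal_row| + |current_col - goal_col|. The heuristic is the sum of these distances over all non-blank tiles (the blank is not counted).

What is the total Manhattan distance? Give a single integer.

Tile 3: (0,1)->(0,2) = 1
Tile 6: (0,2)->(1,2) = 1
Tile 1: (1,0)->(0,0) = 1
Tile 2: (1,1)->(0,1) = 1
Tile 4: (1,2)->(1,0) = 2
Tile 5: (2,0)->(1,1) = 2
Tile 8: (2,1)->(2,1) = 0
Tile 7: (2,2)->(2,0) = 2
Sum: 1 + 1 + 1 + 1 + 2 + 2 + 0 + 2 = 10

Answer: 10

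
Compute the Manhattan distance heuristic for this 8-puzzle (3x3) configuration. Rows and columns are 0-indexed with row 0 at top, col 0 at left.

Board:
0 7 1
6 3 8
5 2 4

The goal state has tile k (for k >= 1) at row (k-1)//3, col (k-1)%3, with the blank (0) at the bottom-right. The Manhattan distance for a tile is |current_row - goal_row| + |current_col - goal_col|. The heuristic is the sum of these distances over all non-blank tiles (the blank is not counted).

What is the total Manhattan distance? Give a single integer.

Answer: 18

Derivation:
Tile 7: (0,1)->(2,0) = 3
Tile 1: (0,2)->(0,0) = 2
Tile 6: (1,0)->(1,2) = 2
Tile 3: (1,1)->(0,2) = 2
Tile 8: (1,2)->(2,1) = 2
Tile 5: (2,0)->(1,1) = 2
Tile 2: (2,1)->(0,1) = 2
Tile 4: (2,2)->(1,0) = 3
Sum: 3 + 2 + 2 + 2 + 2 + 2 + 2 + 3 = 18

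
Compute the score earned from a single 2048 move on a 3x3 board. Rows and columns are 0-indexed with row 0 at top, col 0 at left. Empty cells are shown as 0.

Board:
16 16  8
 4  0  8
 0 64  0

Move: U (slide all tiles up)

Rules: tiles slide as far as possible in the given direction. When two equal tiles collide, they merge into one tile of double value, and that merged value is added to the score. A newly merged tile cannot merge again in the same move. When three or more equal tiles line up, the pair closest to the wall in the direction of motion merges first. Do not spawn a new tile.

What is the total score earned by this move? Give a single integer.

Answer: 16

Derivation:
Slide up:
col 0: [16, 4, 0] -> [16, 4, 0]  score +0 (running 0)
col 1: [16, 0, 64] -> [16, 64, 0]  score +0 (running 0)
col 2: [8, 8, 0] -> [16, 0, 0]  score +16 (running 16)
Board after move:
16 16 16
 4 64  0
 0  0  0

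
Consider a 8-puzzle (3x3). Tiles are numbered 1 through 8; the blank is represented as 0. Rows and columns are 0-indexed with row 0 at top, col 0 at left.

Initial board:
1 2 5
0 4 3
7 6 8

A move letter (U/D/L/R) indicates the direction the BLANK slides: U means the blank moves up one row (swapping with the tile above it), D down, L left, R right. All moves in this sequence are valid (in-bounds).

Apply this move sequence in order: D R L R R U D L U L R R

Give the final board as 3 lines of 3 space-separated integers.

After move 1 (D):
1 2 5
7 4 3
0 6 8

After move 2 (R):
1 2 5
7 4 3
6 0 8

After move 3 (L):
1 2 5
7 4 3
0 6 8

After move 4 (R):
1 2 5
7 4 3
6 0 8

After move 5 (R):
1 2 5
7 4 3
6 8 0

After move 6 (U):
1 2 5
7 4 0
6 8 3

After move 7 (D):
1 2 5
7 4 3
6 8 0

After move 8 (L):
1 2 5
7 4 3
6 0 8

After move 9 (U):
1 2 5
7 0 3
6 4 8

After move 10 (L):
1 2 5
0 7 3
6 4 8

After move 11 (R):
1 2 5
7 0 3
6 4 8

After move 12 (R):
1 2 5
7 3 0
6 4 8

Answer: 1 2 5
7 3 0
6 4 8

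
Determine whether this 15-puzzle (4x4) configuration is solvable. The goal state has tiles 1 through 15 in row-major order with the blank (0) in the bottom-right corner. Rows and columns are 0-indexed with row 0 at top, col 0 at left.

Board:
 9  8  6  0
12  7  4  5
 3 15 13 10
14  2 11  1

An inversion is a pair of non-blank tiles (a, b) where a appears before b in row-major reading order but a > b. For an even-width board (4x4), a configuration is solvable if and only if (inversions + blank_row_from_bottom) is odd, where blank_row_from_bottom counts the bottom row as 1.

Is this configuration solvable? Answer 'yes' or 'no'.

Answer: no

Derivation:
Inversions: 58
Blank is in row 0 (0-indexed from top), which is row 4 counting from the bottom (bottom = 1).
58 + 4 = 62, which is even, so the puzzle is not solvable.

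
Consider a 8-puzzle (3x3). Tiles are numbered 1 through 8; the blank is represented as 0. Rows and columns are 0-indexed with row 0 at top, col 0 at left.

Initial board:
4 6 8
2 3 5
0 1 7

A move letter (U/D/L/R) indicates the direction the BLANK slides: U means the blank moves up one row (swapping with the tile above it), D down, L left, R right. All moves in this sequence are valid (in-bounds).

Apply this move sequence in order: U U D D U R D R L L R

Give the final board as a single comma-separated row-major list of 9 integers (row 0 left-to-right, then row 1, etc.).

Answer: 4, 6, 8, 3, 1, 5, 2, 0, 7

Derivation:
After move 1 (U):
4 6 8
0 3 5
2 1 7

After move 2 (U):
0 6 8
4 3 5
2 1 7

After move 3 (D):
4 6 8
0 3 5
2 1 7

After move 4 (D):
4 6 8
2 3 5
0 1 7

After move 5 (U):
4 6 8
0 3 5
2 1 7

After move 6 (R):
4 6 8
3 0 5
2 1 7

After move 7 (D):
4 6 8
3 1 5
2 0 7

After move 8 (R):
4 6 8
3 1 5
2 7 0

After move 9 (L):
4 6 8
3 1 5
2 0 7

After move 10 (L):
4 6 8
3 1 5
0 2 7

After move 11 (R):
4 6 8
3 1 5
2 0 7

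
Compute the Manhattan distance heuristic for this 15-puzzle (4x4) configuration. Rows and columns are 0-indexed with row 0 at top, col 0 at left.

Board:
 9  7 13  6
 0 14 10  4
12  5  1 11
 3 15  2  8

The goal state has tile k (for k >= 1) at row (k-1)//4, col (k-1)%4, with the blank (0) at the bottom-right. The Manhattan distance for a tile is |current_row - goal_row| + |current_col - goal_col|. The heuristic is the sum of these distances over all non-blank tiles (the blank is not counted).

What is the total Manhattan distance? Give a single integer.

Tile 9: at (0,0), goal (2,0), distance |0-2|+|0-0| = 2
Tile 7: at (0,1), goal (1,2), distance |0-1|+|1-2| = 2
Tile 13: at (0,2), goal (3,0), distance |0-3|+|2-0| = 5
Tile 6: at (0,3), goal (1,1), distance |0-1|+|3-1| = 3
Tile 14: at (1,1), goal (3,1), distance |1-3|+|1-1| = 2
Tile 10: at (1,2), goal (2,1), distance |1-2|+|2-1| = 2
Tile 4: at (1,3), goal (0,3), distance |1-0|+|3-3| = 1
Tile 12: at (2,0), goal (2,3), distance |2-2|+|0-3| = 3
Tile 5: at (2,1), goal (1,0), distance |2-1|+|1-0| = 2
Tile 1: at (2,2), goal (0,0), distance |2-0|+|2-0| = 4
Tile 11: at (2,3), goal (2,2), distance |2-2|+|3-2| = 1
Tile 3: at (3,0), goal (0,2), distance |3-0|+|0-2| = 5
Tile 15: at (3,1), goal (3,2), distance |3-3|+|1-2| = 1
Tile 2: at (3,2), goal (0,1), distance |3-0|+|2-1| = 4
Tile 8: at (3,3), goal (1,3), distance |3-1|+|3-3| = 2
Sum: 2 + 2 + 5 + 3 + 2 + 2 + 1 + 3 + 2 + 4 + 1 + 5 + 1 + 4 + 2 = 39

Answer: 39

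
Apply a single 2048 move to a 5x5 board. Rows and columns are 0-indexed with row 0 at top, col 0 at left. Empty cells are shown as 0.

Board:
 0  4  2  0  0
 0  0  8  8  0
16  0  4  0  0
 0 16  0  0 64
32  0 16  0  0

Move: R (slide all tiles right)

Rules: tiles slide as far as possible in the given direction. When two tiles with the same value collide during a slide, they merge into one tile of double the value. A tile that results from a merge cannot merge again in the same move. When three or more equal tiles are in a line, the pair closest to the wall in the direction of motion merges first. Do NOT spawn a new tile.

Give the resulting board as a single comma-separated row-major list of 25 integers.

Answer: 0, 0, 0, 4, 2, 0, 0, 0, 0, 16, 0, 0, 0, 16, 4, 0, 0, 0, 16, 64, 0, 0, 0, 32, 16

Derivation:
Slide right:
row 0: [0, 4, 2, 0, 0] -> [0, 0, 0, 4, 2]
row 1: [0, 0, 8, 8, 0] -> [0, 0, 0, 0, 16]
row 2: [16, 0, 4, 0, 0] -> [0, 0, 0, 16, 4]
row 3: [0, 16, 0, 0, 64] -> [0, 0, 0, 16, 64]
row 4: [32, 0, 16, 0, 0] -> [0, 0, 0, 32, 16]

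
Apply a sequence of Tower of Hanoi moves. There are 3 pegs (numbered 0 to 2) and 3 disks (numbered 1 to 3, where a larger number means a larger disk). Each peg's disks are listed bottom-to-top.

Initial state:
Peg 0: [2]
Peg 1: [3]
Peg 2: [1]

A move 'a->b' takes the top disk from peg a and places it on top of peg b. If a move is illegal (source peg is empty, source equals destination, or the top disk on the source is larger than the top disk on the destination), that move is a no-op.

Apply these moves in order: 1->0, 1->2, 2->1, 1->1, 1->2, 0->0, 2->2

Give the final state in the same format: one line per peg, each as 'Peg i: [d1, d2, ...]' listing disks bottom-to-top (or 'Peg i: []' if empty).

Answer: Peg 0: [2]
Peg 1: [3]
Peg 2: [1]

Derivation:
After move 1 (1->0):
Peg 0: [2]
Peg 1: [3]
Peg 2: [1]

After move 2 (1->2):
Peg 0: [2]
Peg 1: [3]
Peg 2: [1]

After move 3 (2->1):
Peg 0: [2]
Peg 1: [3, 1]
Peg 2: []

After move 4 (1->1):
Peg 0: [2]
Peg 1: [3, 1]
Peg 2: []

After move 5 (1->2):
Peg 0: [2]
Peg 1: [3]
Peg 2: [1]

After move 6 (0->0):
Peg 0: [2]
Peg 1: [3]
Peg 2: [1]

After move 7 (2->2):
Peg 0: [2]
Peg 1: [3]
Peg 2: [1]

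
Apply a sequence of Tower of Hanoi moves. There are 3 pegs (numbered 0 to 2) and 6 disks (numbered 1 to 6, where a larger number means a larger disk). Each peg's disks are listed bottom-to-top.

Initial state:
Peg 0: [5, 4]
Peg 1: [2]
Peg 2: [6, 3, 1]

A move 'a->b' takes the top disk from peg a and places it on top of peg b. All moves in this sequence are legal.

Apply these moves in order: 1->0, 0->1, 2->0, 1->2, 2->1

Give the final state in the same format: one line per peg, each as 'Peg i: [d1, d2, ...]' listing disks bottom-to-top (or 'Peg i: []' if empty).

After move 1 (1->0):
Peg 0: [5, 4, 2]
Peg 1: []
Peg 2: [6, 3, 1]

After move 2 (0->1):
Peg 0: [5, 4]
Peg 1: [2]
Peg 2: [6, 3, 1]

After move 3 (2->0):
Peg 0: [5, 4, 1]
Peg 1: [2]
Peg 2: [6, 3]

After move 4 (1->2):
Peg 0: [5, 4, 1]
Peg 1: []
Peg 2: [6, 3, 2]

After move 5 (2->1):
Peg 0: [5, 4, 1]
Peg 1: [2]
Peg 2: [6, 3]

Answer: Peg 0: [5, 4, 1]
Peg 1: [2]
Peg 2: [6, 3]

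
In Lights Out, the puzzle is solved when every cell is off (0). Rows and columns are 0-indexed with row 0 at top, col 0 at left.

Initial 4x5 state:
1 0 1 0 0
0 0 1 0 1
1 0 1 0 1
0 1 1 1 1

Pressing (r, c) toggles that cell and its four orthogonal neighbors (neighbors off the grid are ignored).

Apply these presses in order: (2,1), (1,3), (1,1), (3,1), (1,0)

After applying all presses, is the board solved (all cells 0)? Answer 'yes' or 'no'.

After press 1 at (2,1):
1 0 1 0 0
0 1 1 0 1
0 1 0 0 1
0 0 1 1 1

After press 2 at (1,3):
1 0 1 1 0
0 1 0 1 0
0 1 0 1 1
0 0 1 1 1

After press 3 at (1,1):
1 1 1 1 0
1 0 1 1 0
0 0 0 1 1
0 0 1 1 1

After press 4 at (3,1):
1 1 1 1 0
1 0 1 1 0
0 1 0 1 1
1 1 0 1 1

After press 5 at (1,0):
0 1 1 1 0
0 1 1 1 0
1 1 0 1 1
1 1 0 1 1

Lights still on: 14

Answer: no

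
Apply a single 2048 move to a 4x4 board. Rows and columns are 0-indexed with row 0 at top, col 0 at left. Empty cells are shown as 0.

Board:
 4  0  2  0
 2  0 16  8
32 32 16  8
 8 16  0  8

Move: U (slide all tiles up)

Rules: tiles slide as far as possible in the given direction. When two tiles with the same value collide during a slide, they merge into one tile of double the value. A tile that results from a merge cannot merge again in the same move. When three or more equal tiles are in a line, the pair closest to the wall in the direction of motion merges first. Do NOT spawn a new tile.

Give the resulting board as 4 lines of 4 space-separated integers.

Slide up:
col 0: [4, 2, 32, 8] -> [4, 2, 32, 8]
col 1: [0, 0, 32, 16] -> [32, 16, 0, 0]
col 2: [2, 16, 16, 0] -> [2, 32, 0, 0]
col 3: [0, 8, 8, 8] -> [16, 8, 0, 0]

Answer:  4 32  2 16
 2 16 32  8
32  0  0  0
 8  0  0  0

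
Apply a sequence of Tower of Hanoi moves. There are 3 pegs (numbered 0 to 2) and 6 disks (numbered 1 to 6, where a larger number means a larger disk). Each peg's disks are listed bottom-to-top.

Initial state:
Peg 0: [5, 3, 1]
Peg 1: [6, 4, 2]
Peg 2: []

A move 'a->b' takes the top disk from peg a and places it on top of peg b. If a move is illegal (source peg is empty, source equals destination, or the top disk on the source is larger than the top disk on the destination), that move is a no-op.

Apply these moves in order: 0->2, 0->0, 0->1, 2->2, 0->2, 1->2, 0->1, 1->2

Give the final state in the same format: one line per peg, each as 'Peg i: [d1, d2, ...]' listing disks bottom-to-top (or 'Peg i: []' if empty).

Answer: Peg 0: [5, 3]
Peg 1: [6, 4, 2]
Peg 2: [1]

Derivation:
After move 1 (0->2):
Peg 0: [5, 3]
Peg 1: [6, 4, 2]
Peg 2: [1]

After move 2 (0->0):
Peg 0: [5, 3]
Peg 1: [6, 4, 2]
Peg 2: [1]

After move 3 (0->1):
Peg 0: [5, 3]
Peg 1: [6, 4, 2]
Peg 2: [1]

After move 4 (2->2):
Peg 0: [5, 3]
Peg 1: [6, 4, 2]
Peg 2: [1]

After move 5 (0->2):
Peg 0: [5, 3]
Peg 1: [6, 4, 2]
Peg 2: [1]

After move 6 (1->2):
Peg 0: [5, 3]
Peg 1: [6, 4, 2]
Peg 2: [1]

After move 7 (0->1):
Peg 0: [5, 3]
Peg 1: [6, 4, 2]
Peg 2: [1]

After move 8 (1->2):
Peg 0: [5, 3]
Peg 1: [6, 4, 2]
Peg 2: [1]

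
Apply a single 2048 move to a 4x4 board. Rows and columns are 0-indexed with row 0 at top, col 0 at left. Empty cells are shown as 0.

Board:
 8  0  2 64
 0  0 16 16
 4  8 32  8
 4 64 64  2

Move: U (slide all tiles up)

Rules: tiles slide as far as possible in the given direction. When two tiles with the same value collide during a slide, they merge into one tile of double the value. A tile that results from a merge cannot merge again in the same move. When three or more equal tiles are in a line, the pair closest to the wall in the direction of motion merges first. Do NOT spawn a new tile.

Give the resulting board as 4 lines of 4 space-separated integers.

Slide up:
col 0: [8, 0, 4, 4] -> [8, 8, 0, 0]
col 1: [0, 0, 8, 64] -> [8, 64, 0, 0]
col 2: [2, 16, 32, 64] -> [2, 16, 32, 64]
col 3: [64, 16, 8, 2] -> [64, 16, 8, 2]

Answer:  8  8  2 64
 8 64 16 16
 0  0 32  8
 0  0 64  2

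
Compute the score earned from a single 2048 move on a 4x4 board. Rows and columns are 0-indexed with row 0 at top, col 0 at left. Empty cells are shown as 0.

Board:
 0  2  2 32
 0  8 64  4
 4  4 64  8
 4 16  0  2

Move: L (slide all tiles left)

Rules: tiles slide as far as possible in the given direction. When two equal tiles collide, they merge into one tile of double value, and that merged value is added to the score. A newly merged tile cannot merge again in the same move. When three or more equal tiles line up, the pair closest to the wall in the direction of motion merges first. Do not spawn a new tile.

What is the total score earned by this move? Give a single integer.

Slide left:
row 0: [0, 2, 2, 32] -> [4, 32, 0, 0]  score +4 (running 4)
row 1: [0, 8, 64, 4] -> [8, 64, 4, 0]  score +0 (running 4)
row 2: [4, 4, 64, 8] -> [8, 64, 8, 0]  score +8 (running 12)
row 3: [4, 16, 0, 2] -> [4, 16, 2, 0]  score +0 (running 12)
Board after move:
 4 32  0  0
 8 64  4  0
 8 64  8  0
 4 16  2  0

Answer: 12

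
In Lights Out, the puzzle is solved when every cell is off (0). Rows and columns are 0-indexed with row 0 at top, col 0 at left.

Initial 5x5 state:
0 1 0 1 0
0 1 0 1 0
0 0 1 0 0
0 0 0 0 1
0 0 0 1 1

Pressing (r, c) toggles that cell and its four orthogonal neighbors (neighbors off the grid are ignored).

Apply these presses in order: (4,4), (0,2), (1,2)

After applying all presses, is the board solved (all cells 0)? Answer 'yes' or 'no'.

Answer: yes

Derivation:
After press 1 at (4,4):
0 1 0 1 0
0 1 0 1 0
0 0 1 0 0
0 0 0 0 0
0 0 0 0 0

After press 2 at (0,2):
0 0 1 0 0
0 1 1 1 0
0 0 1 0 0
0 0 0 0 0
0 0 0 0 0

After press 3 at (1,2):
0 0 0 0 0
0 0 0 0 0
0 0 0 0 0
0 0 0 0 0
0 0 0 0 0

Lights still on: 0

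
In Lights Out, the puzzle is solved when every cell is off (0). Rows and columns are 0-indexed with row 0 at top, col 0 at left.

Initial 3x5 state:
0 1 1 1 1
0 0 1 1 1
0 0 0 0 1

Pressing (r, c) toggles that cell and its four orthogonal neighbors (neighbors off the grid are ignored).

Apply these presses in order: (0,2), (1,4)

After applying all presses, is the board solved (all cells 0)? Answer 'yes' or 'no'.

Answer: yes

Derivation:
After press 1 at (0,2):
0 0 0 0 1
0 0 0 1 1
0 0 0 0 1

After press 2 at (1,4):
0 0 0 0 0
0 0 0 0 0
0 0 0 0 0

Lights still on: 0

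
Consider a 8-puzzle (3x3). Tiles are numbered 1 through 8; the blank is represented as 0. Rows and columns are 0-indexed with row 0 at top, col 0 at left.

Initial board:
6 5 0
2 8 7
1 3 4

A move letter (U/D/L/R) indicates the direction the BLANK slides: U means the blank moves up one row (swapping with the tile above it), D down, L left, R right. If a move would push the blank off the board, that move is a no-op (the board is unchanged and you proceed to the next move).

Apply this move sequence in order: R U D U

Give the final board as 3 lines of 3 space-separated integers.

Answer: 6 5 0
2 8 7
1 3 4

Derivation:
After move 1 (R):
6 5 0
2 8 7
1 3 4

After move 2 (U):
6 5 0
2 8 7
1 3 4

After move 3 (D):
6 5 7
2 8 0
1 3 4

After move 4 (U):
6 5 0
2 8 7
1 3 4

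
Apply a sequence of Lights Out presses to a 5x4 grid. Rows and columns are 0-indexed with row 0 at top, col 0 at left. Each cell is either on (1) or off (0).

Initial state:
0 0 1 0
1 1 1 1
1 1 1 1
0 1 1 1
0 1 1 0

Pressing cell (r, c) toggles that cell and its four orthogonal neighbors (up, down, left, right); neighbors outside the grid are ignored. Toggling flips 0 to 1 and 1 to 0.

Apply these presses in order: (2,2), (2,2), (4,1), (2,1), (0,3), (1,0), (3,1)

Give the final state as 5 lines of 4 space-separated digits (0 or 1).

Answer: 1 0 0 1
0 1 1 0
1 1 0 1
1 0 0 1
1 1 0 0

Derivation:
After press 1 at (2,2):
0 0 1 0
1 1 0 1
1 0 0 0
0 1 0 1
0 1 1 0

After press 2 at (2,2):
0 0 1 0
1 1 1 1
1 1 1 1
0 1 1 1
0 1 1 0

After press 3 at (4,1):
0 0 1 0
1 1 1 1
1 1 1 1
0 0 1 1
1 0 0 0

After press 4 at (2,1):
0 0 1 0
1 0 1 1
0 0 0 1
0 1 1 1
1 0 0 0

After press 5 at (0,3):
0 0 0 1
1 0 1 0
0 0 0 1
0 1 1 1
1 0 0 0

After press 6 at (1,0):
1 0 0 1
0 1 1 0
1 0 0 1
0 1 1 1
1 0 0 0

After press 7 at (3,1):
1 0 0 1
0 1 1 0
1 1 0 1
1 0 0 1
1 1 0 0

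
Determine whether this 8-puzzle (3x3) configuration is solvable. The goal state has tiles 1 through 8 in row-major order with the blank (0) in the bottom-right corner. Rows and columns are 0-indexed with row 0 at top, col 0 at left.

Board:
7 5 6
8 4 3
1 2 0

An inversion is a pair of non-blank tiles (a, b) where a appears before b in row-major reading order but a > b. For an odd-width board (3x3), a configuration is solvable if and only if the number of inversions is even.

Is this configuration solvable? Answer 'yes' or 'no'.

Inversions (pairs i<j in row-major order where tile[i] > tile[j] > 0): 23
23 is odd, so the puzzle is not solvable.

Answer: no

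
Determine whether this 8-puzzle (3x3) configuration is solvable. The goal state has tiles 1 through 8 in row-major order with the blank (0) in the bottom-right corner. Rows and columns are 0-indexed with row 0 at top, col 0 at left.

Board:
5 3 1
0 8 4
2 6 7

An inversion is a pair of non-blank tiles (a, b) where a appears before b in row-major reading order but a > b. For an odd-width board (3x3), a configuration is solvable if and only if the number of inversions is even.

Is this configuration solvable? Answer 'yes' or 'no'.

Answer: no

Derivation:
Inversions (pairs i<j in row-major order where tile[i] > tile[j] > 0): 11
11 is odd, so the puzzle is not solvable.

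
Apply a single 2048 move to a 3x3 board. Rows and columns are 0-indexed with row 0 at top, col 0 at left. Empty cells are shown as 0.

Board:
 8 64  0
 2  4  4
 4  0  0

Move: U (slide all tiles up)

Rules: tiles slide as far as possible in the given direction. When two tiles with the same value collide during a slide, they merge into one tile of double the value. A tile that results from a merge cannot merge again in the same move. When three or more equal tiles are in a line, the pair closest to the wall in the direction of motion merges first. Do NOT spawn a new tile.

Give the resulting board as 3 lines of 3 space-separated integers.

Slide up:
col 0: [8, 2, 4] -> [8, 2, 4]
col 1: [64, 4, 0] -> [64, 4, 0]
col 2: [0, 4, 0] -> [4, 0, 0]

Answer:  8 64  4
 2  4  0
 4  0  0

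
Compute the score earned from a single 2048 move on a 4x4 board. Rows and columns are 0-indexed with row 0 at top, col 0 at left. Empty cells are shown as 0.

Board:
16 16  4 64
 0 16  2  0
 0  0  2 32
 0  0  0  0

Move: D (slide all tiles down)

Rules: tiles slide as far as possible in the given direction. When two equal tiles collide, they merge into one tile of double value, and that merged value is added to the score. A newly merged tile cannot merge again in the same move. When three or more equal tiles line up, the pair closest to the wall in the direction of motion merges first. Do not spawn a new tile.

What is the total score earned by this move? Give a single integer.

Answer: 36

Derivation:
Slide down:
col 0: [16, 0, 0, 0] -> [0, 0, 0, 16]  score +0 (running 0)
col 1: [16, 16, 0, 0] -> [0, 0, 0, 32]  score +32 (running 32)
col 2: [4, 2, 2, 0] -> [0, 0, 4, 4]  score +4 (running 36)
col 3: [64, 0, 32, 0] -> [0, 0, 64, 32]  score +0 (running 36)
Board after move:
 0  0  0  0
 0  0  0  0
 0  0  4 64
16 32  4 32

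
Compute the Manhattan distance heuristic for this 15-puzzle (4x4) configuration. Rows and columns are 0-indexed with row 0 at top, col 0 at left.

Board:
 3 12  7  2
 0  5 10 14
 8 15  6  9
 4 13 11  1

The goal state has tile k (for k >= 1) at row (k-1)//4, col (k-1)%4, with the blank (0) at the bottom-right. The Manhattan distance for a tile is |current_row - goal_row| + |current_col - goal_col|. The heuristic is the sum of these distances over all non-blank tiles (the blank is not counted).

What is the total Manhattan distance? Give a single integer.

Answer: 41

Derivation:
Tile 3: at (0,0), goal (0,2), distance |0-0|+|0-2| = 2
Tile 12: at (0,1), goal (2,3), distance |0-2|+|1-3| = 4
Tile 7: at (0,2), goal (1,2), distance |0-1|+|2-2| = 1
Tile 2: at (0,3), goal (0,1), distance |0-0|+|3-1| = 2
Tile 5: at (1,1), goal (1,0), distance |1-1|+|1-0| = 1
Tile 10: at (1,2), goal (2,1), distance |1-2|+|2-1| = 2
Tile 14: at (1,3), goal (3,1), distance |1-3|+|3-1| = 4
Tile 8: at (2,0), goal (1,3), distance |2-1|+|0-3| = 4
Tile 15: at (2,1), goal (3,2), distance |2-3|+|1-2| = 2
Tile 6: at (2,2), goal (1,1), distance |2-1|+|2-1| = 2
Tile 9: at (2,3), goal (2,0), distance |2-2|+|3-0| = 3
Tile 4: at (3,0), goal (0,3), distance |3-0|+|0-3| = 6
Tile 13: at (3,1), goal (3,0), distance |3-3|+|1-0| = 1
Tile 11: at (3,2), goal (2,2), distance |3-2|+|2-2| = 1
Tile 1: at (3,3), goal (0,0), distance |3-0|+|3-0| = 6
Sum: 2 + 4 + 1 + 2 + 1 + 2 + 4 + 4 + 2 + 2 + 3 + 6 + 1 + 1 + 6 = 41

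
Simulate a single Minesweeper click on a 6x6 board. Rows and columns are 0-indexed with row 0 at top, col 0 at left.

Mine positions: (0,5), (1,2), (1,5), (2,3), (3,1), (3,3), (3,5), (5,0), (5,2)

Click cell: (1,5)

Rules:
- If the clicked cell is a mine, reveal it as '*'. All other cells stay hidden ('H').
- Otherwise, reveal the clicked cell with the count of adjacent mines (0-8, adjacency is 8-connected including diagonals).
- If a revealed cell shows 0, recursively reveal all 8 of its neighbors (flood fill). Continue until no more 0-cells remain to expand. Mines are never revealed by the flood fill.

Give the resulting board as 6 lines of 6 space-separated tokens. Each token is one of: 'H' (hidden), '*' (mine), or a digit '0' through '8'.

H H H H H H
H H H H H *
H H H H H H
H H H H H H
H H H H H H
H H H H H H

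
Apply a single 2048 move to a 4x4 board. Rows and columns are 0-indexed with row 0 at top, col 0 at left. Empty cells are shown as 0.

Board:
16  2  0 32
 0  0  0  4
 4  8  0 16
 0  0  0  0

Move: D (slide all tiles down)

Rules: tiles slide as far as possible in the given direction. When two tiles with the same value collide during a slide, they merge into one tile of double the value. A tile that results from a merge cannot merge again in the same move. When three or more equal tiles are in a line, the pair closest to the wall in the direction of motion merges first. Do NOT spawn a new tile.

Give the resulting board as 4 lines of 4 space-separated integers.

Slide down:
col 0: [16, 0, 4, 0] -> [0, 0, 16, 4]
col 1: [2, 0, 8, 0] -> [0, 0, 2, 8]
col 2: [0, 0, 0, 0] -> [0, 0, 0, 0]
col 3: [32, 4, 16, 0] -> [0, 32, 4, 16]

Answer:  0  0  0  0
 0  0  0 32
16  2  0  4
 4  8  0 16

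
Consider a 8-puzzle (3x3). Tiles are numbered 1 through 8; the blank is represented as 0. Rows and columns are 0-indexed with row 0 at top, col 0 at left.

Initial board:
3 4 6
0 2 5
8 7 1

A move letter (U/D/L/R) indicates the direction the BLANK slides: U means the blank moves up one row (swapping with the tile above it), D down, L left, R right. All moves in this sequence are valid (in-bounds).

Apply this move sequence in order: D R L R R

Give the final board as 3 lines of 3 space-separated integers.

After move 1 (D):
3 4 6
8 2 5
0 7 1

After move 2 (R):
3 4 6
8 2 5
7 0 1

After move 3 (L):
3 4 6
8 2 5
0 7 1

After move 4 (R):
3 4 6
8 2 5
7 0 1

After move 5 (R):
3 4 6
8 2 5
7 1 0

Answer: 3 4 6
8 2 5
7 1 0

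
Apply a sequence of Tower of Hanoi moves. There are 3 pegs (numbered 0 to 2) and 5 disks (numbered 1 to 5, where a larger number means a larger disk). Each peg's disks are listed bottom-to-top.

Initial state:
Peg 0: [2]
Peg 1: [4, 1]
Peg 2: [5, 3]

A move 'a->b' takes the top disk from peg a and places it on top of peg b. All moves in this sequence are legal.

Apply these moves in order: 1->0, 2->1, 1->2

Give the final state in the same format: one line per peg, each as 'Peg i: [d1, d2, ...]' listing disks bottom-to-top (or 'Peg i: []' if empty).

Answer: Peg 0: [2, 1]
Peg 1: [4]
Peg 2: [5, 3]

Derivation:
After move 1 (1->0):
Peg 0: [2, 1]
Peg 1: [4]
Peg 2: [5, 3]

After move 2 (2->1):
Peg 0: [2, 1]
Peg 1: [4, 3]
Peg 2: [5]

After move 3 (1->2):
Peg 0: [2, 1]
Peg 1: [4]
Peg 2: [5, 3]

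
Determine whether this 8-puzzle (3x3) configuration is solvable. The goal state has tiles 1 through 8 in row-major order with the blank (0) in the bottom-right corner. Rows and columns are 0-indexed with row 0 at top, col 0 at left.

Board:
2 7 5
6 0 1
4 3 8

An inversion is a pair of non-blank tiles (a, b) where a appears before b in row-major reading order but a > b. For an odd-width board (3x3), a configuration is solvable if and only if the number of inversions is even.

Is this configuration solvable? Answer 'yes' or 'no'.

Answer: no

Derivation:
Inversions (pairs i<j in row-major order where tile[i] > tile[j] > 0): 13
13 is odd, so the puzzle is not solvable.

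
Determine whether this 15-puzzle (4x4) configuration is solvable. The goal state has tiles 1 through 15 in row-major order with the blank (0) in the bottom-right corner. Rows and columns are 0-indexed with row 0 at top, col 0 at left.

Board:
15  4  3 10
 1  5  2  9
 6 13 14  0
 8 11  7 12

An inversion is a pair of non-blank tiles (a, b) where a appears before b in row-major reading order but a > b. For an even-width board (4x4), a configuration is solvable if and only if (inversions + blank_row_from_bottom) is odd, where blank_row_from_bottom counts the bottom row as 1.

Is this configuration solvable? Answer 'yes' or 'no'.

Inversions: 40
Blank is in row 2 (0-indexed from top), which is row 2 counting from the bottom (bottom = 1).
40 + 2 = 42, which is even, so the puzzle is not solvable.

Answer: no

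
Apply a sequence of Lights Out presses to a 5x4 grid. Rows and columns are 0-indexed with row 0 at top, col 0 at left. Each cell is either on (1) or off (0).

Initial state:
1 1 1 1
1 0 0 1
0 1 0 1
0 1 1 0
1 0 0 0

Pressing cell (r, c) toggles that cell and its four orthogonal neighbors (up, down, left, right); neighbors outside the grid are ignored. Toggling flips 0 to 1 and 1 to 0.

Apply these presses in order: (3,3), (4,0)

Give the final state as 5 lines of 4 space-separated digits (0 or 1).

After press 1 at (3,3):
1 1 1 1
1 0 0 1
0 1 0 0
0 1 0 1
1 0 0 1

After press 2 at (4,0):
1 1 1 1
1 0 0 1
0 1 0 0
1 1 0 1
0 1 0 1

Answer: 1 1 1 1
1 0 0 1
0 1 0 0
1 1 0 1
0 1 0 1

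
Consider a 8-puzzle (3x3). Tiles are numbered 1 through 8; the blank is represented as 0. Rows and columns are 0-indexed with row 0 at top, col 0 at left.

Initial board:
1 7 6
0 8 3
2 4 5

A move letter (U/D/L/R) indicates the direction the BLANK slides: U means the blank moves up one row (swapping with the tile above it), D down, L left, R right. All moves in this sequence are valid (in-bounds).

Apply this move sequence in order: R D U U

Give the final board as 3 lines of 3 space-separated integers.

Answer: 1 0 6
8 7 3
2 4 5

Derivation:
After move 1 (R):
1 7 6
8 0 3
2 4 5

After move 2 (D):
1 7 6
8 4 3
2 0 5

After move 3 (U):
1 7 6
8 0 3
2 4 5

After move 4 (U):
1 0 6
8 7 3
2 4 5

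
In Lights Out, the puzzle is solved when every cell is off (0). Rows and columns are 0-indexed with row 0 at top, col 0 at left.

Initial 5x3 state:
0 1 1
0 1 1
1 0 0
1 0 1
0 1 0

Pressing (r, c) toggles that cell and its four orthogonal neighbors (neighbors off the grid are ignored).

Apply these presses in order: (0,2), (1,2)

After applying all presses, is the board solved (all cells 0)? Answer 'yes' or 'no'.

Answer: no

Derivation:
After press 1 at (0,2):
0 0 0
0 1 0
1 0 0
1 0 1
0 1 0

After press 2 at (1,2):
0 0 1
0 0 1
1 0 1
1 0 1
0 1 0

Lights still on: 7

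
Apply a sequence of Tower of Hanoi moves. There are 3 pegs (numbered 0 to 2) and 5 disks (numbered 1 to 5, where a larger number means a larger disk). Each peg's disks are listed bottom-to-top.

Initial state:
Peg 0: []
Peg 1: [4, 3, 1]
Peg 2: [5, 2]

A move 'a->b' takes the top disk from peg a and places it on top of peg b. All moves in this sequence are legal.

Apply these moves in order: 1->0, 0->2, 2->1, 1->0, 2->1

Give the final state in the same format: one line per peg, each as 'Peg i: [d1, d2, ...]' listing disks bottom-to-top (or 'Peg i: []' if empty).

After move 1 (1->0):
Peg 0: [1]
Peg 1: [4, 3]
Peg 2: [5, 2]

After move 2 (0->2):
Peg 0: []
Peg 1: [4, 3]
Peg 2: [5, 2, 1]

After move 3 (2->1):
Peg 0: []
Peg 1: [4, 3, 1]
Peg 2: [5, 2]

After move 4 (1->0):
Peg 0: [1]
Peg 1: [4, 3]
Peg 2: [5, 2]

After move 5 (2->1):
Peg 0: [1]
Peg 1: [4, 3, 2]
Peg 2: [5]

Answer: Peg 0: [1]
Peg 1: [4, 3, 2]
Peg 2: [5]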